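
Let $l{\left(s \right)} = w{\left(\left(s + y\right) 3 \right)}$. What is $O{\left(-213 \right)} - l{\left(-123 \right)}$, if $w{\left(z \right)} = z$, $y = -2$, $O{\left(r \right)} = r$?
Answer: $162$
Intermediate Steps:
$l{\left(s \right)} = -6 + 3 s$ ($l{\left(s \right)} = \left(s - 2\right) 3 = \left(-2 + s\right) 3 = -6 + 3 s$)
$O{\left(-213 \right)} - l{\left(-123 \right)} = -213 - \left(-6 + 3 \left(-123\right)\right) = -213 - \left(-6 - 369\right) = -213 - -375 = -213 + 375 = 162$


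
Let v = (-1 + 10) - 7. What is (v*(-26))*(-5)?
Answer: 260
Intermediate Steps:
v = 2 (v = 9 - 7 = 2)
(v*(-26))*(-5) = (2*(-26))*(-5) = -52*(-5) = 260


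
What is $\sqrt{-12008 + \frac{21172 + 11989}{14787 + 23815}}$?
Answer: $\frac{i \sqrt{17892013682310}}{38602} \approx 109.58 i$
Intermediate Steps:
$\sqrt{-12008 + \frac{21172 + 11989}{14787 + 23815}} = \sqrt{-12008 + \frac{33161}{38602}} = \sqrt{- \frac{463499655}{38602}} = \frac{i \sqrt{17892013682310}}{38602}$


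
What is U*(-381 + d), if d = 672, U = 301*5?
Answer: 437955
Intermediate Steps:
U = 1505
U*(-381 + d) = 1505*(-381 + 672) = 1505*291 = 437955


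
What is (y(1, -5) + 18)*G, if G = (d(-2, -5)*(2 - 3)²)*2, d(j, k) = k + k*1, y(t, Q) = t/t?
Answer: -380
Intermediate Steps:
y(t, Q) = 1
d(j, k) = 2*k (d(j, k) = k + k = 2*k)
G = -20 (G = ((2*(-5))*(2 - 3)²)*2 = -10*(-1)²*2 = -10*1*2 = -10*2 = -20)
(y(1, -5) + 18)*G = (1 + 18)*(-20) = 19*(-20) = -380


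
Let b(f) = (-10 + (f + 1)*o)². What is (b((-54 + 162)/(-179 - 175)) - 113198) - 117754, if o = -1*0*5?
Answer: -230852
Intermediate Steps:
o = 0 (o = 0*5 = 0)
b(f) = 100 (b(f) = (-10 + (f + 1)*0)² = (-10 + (1 + f)*0)² = (-10 + 0)² = (-10)² = 100)
(b((-54 + 162)/(-179 - 175)) - 113198) - 117754 = (100 - 113198) - 117754 = -113098 - 117754 = -230852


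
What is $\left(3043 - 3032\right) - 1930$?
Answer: $-1919$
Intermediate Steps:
$\left(3043 - 3032\right) - 1930 = 11 - 1930 = -1919$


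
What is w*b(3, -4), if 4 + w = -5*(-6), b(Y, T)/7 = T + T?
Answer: -1456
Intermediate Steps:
b(Y, T) = 14*T (b(Y, T) = 7*(T + T) = 7*(2*T) = 14*T)
w = 26 (w = -4 - 5*(-6) = -4 + 30 = 26)
w*b(3, -4) = 26*(14*(-4)) = 26*(-56) = -1456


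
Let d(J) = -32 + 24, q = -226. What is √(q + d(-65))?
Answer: 3*I*√26 ≈ 15.297*I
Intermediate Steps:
d(J) = -8
√(q + d(-65)) = √(-226 - 8) = √(-234) = 3*I*√26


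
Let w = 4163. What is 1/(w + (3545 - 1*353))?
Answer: 1/7355 ≈ 0.00013596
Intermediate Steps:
1/(w + (3545 - 1*353)) = 1/(4163 + (3545 - 1*353)) = 1/(4163 + (3545 - 353)) = 1/(4163 + 3192) = 1/7355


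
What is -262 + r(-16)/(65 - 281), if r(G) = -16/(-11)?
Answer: -77816/297 ≈ -262.01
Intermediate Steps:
r(G) = 16/11 (r(G) = -16*(-1/11) = 16/11)
-262 + r(-16)/(65 - 281) = -262 + 16/(11*(65 - 281)) = -262 + (16/11)/(-216) = -262 + (16/11)*(-1/216) = -262 - 2/297 = -77816/297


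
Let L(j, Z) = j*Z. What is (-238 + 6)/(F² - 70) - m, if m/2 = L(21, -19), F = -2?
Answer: 26450/33 ≈ 801.52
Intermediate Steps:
L(j, Z) = Z*j
m = -798 (m = 2*(-19*21) = 2*(-399) = -798)
(-238 + 6)/(F² - 70) - m = (-238 + 6)/((-2)² - 70) - 1*(-798) = -232/(4 - 70) + 798 = -232/(-66) + 798 = -232*(-1/66) + 798 = 116/33 + 798 = 26450/33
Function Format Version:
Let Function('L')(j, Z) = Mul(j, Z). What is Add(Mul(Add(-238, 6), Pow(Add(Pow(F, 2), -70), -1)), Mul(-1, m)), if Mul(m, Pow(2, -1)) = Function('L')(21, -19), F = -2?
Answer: Rational(26450, 33) ≈ 801.52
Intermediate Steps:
Function('L')(j, Z) = Mul(Z, j)
m = -798 (m = Mul(2, Mul(-19, 21)) = Mul(2, -399) = -798)
Add(Mul(Add(-238, 6), Pow(Add(Pow(F, 2), -70), -1)), Mul(-1, m)) = Add(Mul(Add(-238, 6), Pow(Add(Pow(-2, 2), -70), -1)), Mul(-1, -798)) = Add(Mul(-232, Pow(Add(4, -70), -1)), 798) = Add(Mul(-232, Pow(-66, -1)), 798) = Add(Mul(-232, Rational(-1, 66)), 798) = Add(Rational(116, 33), 798) = Rational(26450, 33)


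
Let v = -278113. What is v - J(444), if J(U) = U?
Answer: -278557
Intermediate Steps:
v - J(444) = -278113 - 1*444 = -278113 - 444 = -278557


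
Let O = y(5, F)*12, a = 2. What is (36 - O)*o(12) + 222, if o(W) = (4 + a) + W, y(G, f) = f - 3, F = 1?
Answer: 1302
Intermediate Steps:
y(G, f) = -3 + f
o(W) = 6 + W (o(W) = (4 + 2) + W = 6 + W)
O = -24 (O = (-3 + 1)*12 = -2*12 = -24)
(36 - O)*o(12) + 222 = (36 - 1*(-24))*(6 + 12) + 222 = (36 + 24)*18 + 222 = 60*18 + 222 = 1080 + 222 = 1302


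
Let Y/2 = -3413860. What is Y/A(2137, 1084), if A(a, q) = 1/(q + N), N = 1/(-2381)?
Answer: -17622365803160/2381 ≈ -7.4012e+9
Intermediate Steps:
Y = -6827720 (Y = 2*(-3413860) = -6827720)
N = -1/2381 ≈ -0.00041999
A(a, q) = 1/(-1/2381 + q) (A(a, q) = 1/(q - 1/2381) = 1/(-1/2381 + q))
Y/A(2137, 1084) = -6827720/(2381/(-1 + 2381*1084)) = -6827720/(2381/(-1 + 2581004)) = -6827720/(2381/2581003) = -6827720/(2381*(1/2581003)) = -6827720/2381/2581003 = -6827720*2581003/2381 = -17622365803160/2381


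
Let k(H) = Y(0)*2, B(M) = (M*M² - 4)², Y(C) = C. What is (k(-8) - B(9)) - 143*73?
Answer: -536064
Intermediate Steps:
B(M) = (-4 + M³)² (B(M) = (M³ - 4)² = (-4 + M³)²)
k(H) = 0 (k(H) = 0*2 = 0)
(k(-8) - B(9)) - 143*73 = (0 - (-4 + 9³)²) - 143*73 = (0 - (-4 + 729)²) - 10439 = (0 - 1*725²) - 10439 = (0 - 1*525625) - 10439 = (0 - 525625) - 10439 = -525625 - 10439 = -536064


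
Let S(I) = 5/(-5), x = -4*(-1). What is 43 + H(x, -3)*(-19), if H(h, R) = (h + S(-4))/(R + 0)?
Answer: 62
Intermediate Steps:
x = 4
S(I) = -1 (S(I) = 5*(-1/5) = -1)
H(h, R) = (-1 + h)/R (H(h, R) = (h - 1)/(R + 0) = (-1 + h)/R)
43 + H(x, -3)*(-19) = 43 + ((-1 + 4)/(-3))*(-19) = 43 - 1/3*3*(-19) = 43 - 1*(-19) = 43 + 19 = 62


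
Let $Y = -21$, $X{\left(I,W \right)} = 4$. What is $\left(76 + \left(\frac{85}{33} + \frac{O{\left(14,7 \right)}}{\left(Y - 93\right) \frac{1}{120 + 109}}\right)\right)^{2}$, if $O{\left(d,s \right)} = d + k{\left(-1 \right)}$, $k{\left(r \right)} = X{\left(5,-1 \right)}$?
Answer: $\frac{707347216}{393129} \approx 1799.3$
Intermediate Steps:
$k{\left(r \right)} = 4$
$O{\left(d,s \right)} = 4 + d$ ($O{\left(d,s \right)} = d + 4 = 4 + d$)
$\left(76 + \left(\frac{85}{33} + \frac{O{\left(14,7 \right)}}{\left(Y - 93\right) \frac{1}{120 + 109}}\right)\right)^{2} = \left(76 + \left(\frac{85}{33} + \frac{4 + 14}{\left(-21 - 93\right) \frac{1}{120 + 109}}\right)\right)^{2} = \left(76 + \left(85 \cdot \frac{1}{33} + \frac{18}{\left(-114\right) \frac{1}{229}}\right)\right)^{2} = \left(76 + \left(\frac{85}{33} + \frac{18}{\left(-114\right) \frac{1}{229}}\right)\right)^{2} = \left(76 + \left(\frac{85}{33} + \frac{18}{- \frac{114}{229}}\right)\right)^{2} = \left(76 + \left(\frac{85}{33} + 18 \left(- \frac{229}{114}\right)\right)\right)^{2} = \left(76 + \left(\frac{85}{33} - \frac{687}{19}\right)\right)^{2} = \left(76 - \frac{21056}{627}\right)^{2} = \left(\frac{26596}{627}\right)^{2} = \frac{707347216}{393129}$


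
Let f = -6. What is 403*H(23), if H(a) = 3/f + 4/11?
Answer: -1209/22 ≈ -54.955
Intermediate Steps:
H(a) = -3/22 (H(a) = 3/(-6) + 4/11 = 3*(-⅙) + 4*(1/11) = -½ + 4/11 = -3/22)
403*H(23) = 403*(-3/22) = -1209/22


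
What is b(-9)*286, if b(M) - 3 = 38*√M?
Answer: 858 + 32604*I ≈ 858.0 + 32604.0*I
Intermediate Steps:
b(M) = 3 + 38*√M
b(-9)*286 = (3 + 38*√(-9))*286 = (3 + 38*(3*I))*286 = (3 + 114*I)*286 = 858 + 32604*I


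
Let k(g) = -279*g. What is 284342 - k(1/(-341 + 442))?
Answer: 28718821/101 ≈ 2.8435e+5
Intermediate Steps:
284342 - k(1/(-341 + 442)) = 284342 - (-279)/(-341 + 442) = 284342 - (-279)/101 = 284342 - 1*(-279/101) = 284342 + 279/101 = 28718821/101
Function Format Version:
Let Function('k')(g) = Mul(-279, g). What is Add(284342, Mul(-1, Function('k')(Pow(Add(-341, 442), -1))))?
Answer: Rational(28718821, 101) ≈ 2.8435e+5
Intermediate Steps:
Add(284342, Mul(-1, Function('k')(Pow(Add(-341, 442), -1)))) = Add(284342, Mul(-1, Mul(-279, Pow(Add(-341, 442), -1)))) = Add(284342, Mul(-1, Mul(-279, Pow(101, -1)))) = Add(284342, Mul(-1, Mul(-279, Rational(1, 101)))) = Add(284342, Mul(-1, Rational(-279, 101))) = Add(284342, Rational(279, 101)) = Rational(28718821, 101)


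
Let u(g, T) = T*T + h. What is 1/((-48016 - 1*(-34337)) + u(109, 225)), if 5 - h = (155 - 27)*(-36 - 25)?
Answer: 1/44759 ≈ 2.2342e-5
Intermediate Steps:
h = 7813 (h = 5 - (155 - 27)*(-36 - 25) = 5 - 128*(-61) = 5 - 1*(-7808) = 5 + 7808 = 7813)
u(g, T) = 7813 + T² (u(g, T) = T*T + 7813 = T² + 7813 = 7813 + T²)
1/((-48016 - 1*(-34337)) + u(109, 225)) = 1/((-48016 - 1*(-34337)) + (7813 + 225²)) = 1/((-48016 + 34337) + (7813 + 50625)) = 1/(-13679 + 58438) = 1/44759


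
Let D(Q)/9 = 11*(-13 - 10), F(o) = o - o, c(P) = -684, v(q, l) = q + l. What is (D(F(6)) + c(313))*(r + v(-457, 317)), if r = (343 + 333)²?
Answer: -1352691396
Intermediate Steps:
v(q, l) = l + q
F(o) = 0
r = 456976 (r = 676² = 456976)
D(Q) = -2277 (D(Q) = 9*(11*(-13 - 10)) = 9*(11*(-23)) = 9*(-253) = -2277)
(D(F(6)) + c(313))*(r + v(-457, 317)) = (-2277 - 684)*(456976 + (317 - 457)) = -2961*(456976 - 140) = -2961*456836 = -1352691396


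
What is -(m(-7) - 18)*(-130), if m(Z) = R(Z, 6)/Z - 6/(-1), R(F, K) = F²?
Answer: -2470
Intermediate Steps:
m(Z) = 6 + Z (m(Z) = Z²/Z - 6/(-1) = Z - 6*(-1) = Z + 6 = 6 + Z)
-(m(-7) - 18)*(-130) = -((6 - 7) - 18)*(-130) = -(-1 - 18)*(-130) = -(-19)*(-130) = -1*2470 = -2470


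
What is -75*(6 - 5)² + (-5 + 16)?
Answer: -64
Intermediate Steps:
-75*(6 - 5)² + (-5 + 16) = -75*1² + 11 = -75*1 + 11 = -75 + 11 = -64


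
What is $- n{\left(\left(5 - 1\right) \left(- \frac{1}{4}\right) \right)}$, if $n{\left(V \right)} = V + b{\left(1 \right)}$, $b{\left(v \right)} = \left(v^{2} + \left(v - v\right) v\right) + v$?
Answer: $-1$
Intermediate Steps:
$b{\left(v \right)} = v + v^{2}$ ($b{\left(v \right)} = \left(v^{2} + 0 v\right) + v = \left(v^{2} + 0\right) + v = v^{2} + v = v + v^{2}$)
$n{\left(V \right)} = 2 + V$ ($n{\left(V \right)} = V + 1 \left(1 + 1\right) = V + 1 \cdot 2 = V + 2 = 2 + V$)
$- n{\left(\left(5 - 1\right) \left(- \frac{1}{4}\right) \right)} = - (2 + \left(5 - 1\right) \left(- \frac{1}{4}\right)) = - (2 + 4 \left(\left(-1\right) \frac{1}{4}\right)) = - (2 + 4 \left(- \frac{1}{4}\right)) = - (2 - 1) = \left(-1\right) 1 = -1$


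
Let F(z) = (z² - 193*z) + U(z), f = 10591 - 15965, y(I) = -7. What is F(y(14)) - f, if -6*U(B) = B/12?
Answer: 487735/72 ≈ 6774.1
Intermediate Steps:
U(B) = -B/72 (U(B) = -B/(6*12) = -B/72)
f = -5374
F(z) = z² - 13897*z/72 (F(z) = (z² - 193*z) - z/72 = z² - 13897*z/72)
F(y(14)) - f = (1/72)*(-7)*(-13897 + 72*(-7)) - 1*(-5374) = (1/72)*(-7)*(-13897 - 504) + 5374 = (1/72)*(-7)*(-14401) + 5374 = 100807/72 + 5374 = 487735/72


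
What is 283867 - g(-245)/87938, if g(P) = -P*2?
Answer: 12481347878/43969 ≈ 2.8387e+5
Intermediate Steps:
g(P) = -2*P
283867 - g(-245)/87938 = 283867 - (-2*(-245))/87938 = 283867 - 490/87938 = 283867 - 1*245/43969 = 283867 - 245/43969 = 12481347878/43969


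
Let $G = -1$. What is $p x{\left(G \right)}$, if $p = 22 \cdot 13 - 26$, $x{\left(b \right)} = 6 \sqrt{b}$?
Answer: $1560 i \approx 1560.0 i$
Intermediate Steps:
$p = 260$ ($p = 286 - 26 = 260$)
$p x{\left(G \right)} = 260 \cdot 6 \sqrt{-1} = 260 \cdot 6 i = 1560 i$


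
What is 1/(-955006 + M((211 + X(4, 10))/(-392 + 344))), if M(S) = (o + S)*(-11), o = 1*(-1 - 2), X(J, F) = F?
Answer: -48/45836273 ≈ -1.0472e-6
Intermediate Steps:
o = -3 (o = 1*(-3) = -3)
M(S) = 33 - 11*S (M(S) = (-3 + S)*(-11) = 33 - 11*S)
1/(-955006 + M((211 + X(4, 10))/(-392 + 344))) = 1/(-955006 + (33 - 11*(211 + 10)/(-392 + 344))) = 1/(-955006 + (33 - 2431/(-48))) = 1/(-955006 + (33 - 2431*(-1)/48)) = 1/(-955006 + (33 - 11*(-221/48))) = 1/(-955006 + (33 + 2431/48)) = 1/(-955006 + 4015/48) = 1/(-45836273/48) = -48/45836273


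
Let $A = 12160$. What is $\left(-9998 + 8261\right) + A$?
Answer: $10423$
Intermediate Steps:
$\left(-9998 + 8261\right) + A = \left(-9998 + 8261\right) + 12160 = -1737 + 12160 = 10423$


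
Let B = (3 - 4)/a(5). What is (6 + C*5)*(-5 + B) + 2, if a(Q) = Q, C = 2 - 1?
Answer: -276/5 ≈ -55.200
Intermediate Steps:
C = 1
B = -⅕ (B = (3 - 4)/5 = -1*⅕ = -⅕ ≈ -0.20000)
(6 + C*5)*(-5 + B) + 2 = (6 + 1*5)*(-5 - ⅕) + 2 = (6 + 5)*(-26/5) + 2 = 11*(-26/5) + 2 = -286/5 + 2 = -276/5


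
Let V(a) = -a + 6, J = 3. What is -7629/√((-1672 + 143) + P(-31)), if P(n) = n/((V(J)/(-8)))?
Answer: 7629*I*√13017/4339 ≈ 200.6*I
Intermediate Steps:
V(a) = 6 - a
P(n) = -8*n/3 (P(n) = n/(((6 - 1*3)/(-8))) = n/(((6 - 3)*(-⅛))) = n/((3*(-⅛))) = n/(-3/8) = n*(-8/3) = -8*n/3)
-7629/√((-1672 + 143) + P(-31)) = -7629/√((-1672 + 143) - 8/3*(-31)) = -7629/√(-1529 + 248/3) = -7629*(-I*√13017/4339) = -(-7629)*I*√13017/4339 = 7629*I*√13017/4339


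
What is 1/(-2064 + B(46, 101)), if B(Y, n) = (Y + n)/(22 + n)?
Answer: -41/84575 ≈ -0.00048478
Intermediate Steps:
B(Y, n) = (Y + n)/(22 + n)
1/(-2064 + B(46, 101)) = 1/(-2064 + (46 + 101)/(22 + 101)) = 1/(-2064 + 147/123) = 1/(-2064 + (1/123)*147) = 1/(-2064 + 49/41) = 1/(-84575/41) = -41/84575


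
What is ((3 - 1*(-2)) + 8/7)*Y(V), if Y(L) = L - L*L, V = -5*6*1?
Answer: -39990/7 ≈ -5712.9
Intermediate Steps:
V = -30 (V = -30*1 = -30)
Y(L) = L - L²
((3 - 1*(-2)) + 8/7)*Y(V) = ((3 - 1*(-2)) + 8/7)*(-30*(1 - 1*(-30))) = ((3 + 2) + 8*(⅐))*(-30*(1 + 30)) = (5 + 8/7)*(-30*31) = (43/7)*(-930) = -39990/7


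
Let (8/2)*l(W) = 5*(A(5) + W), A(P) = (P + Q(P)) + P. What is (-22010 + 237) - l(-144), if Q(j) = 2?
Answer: -21608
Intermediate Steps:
A(P) = 2 + 2*P (A(P) = (P + 2) + P = (2 + P) + P = 2 + 2*P)
l(W) = 15 + 5*W/4 (l(W) = (5*((2 + 2*5) + W))/4 = (5*((2 + 10) + W))/4 = (5*(12 + W))/4 = (60 + 5*W)/4 = 15 + 5*W/4)
(-22010 + 237) - l(-144) = (-22010 + 237) - (15 + (5/4)*(-144)) = -21773 - (15 - 180) = -21773 - 1*(-165) = -21773 + 165 = -21608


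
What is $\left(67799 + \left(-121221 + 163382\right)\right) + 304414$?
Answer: $414374$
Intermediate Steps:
$\left(67799 + \left(-121221 + 163382\right)\right) + 304414 = \left(67799 + 42161\right) + 304414 = 109960 + 304414 = 414374$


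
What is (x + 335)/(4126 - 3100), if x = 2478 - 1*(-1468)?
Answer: 1427/342 ≈ 4.1725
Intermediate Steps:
x = 3946 (x = 2478 + 1468 = 3946)
(x + 335)/(4126 - 3100) = (3946 + 335)/(4126 - 3100) = 4281/1026 = 4281*(1/1026) = 1427/342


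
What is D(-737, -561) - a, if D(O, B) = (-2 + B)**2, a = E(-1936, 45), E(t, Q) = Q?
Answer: 316924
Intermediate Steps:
a = 45
D(-737, -561) - a = (-2 - 561)**2 - 1*45 = (-563)**2 - 45 = 316969 - 45 = 316924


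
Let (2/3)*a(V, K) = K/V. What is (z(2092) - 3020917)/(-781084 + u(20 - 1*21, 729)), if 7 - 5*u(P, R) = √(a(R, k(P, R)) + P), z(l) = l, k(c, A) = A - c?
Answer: 2864911291133175/741259384047629 - 27169425*√366/741259384047629 ≈ 3.8649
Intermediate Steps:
a(V, K) = 3*K/(2*V) (a(V, K) = 3*(K/V)/2 = 3*K/(2*V))
u(P, R) = 7/5 - √(P + 3*(R - P)/(2*R))/5 (u(P, R) = 7/5 - √(3*(R - P)/(2*R) + P)/5 = 7/5 - √(P + 3*(R - P)/(2*R))/5)
(z(2092) - 3020917)/(-781084 + u(20 - 1*21, 729)) = (2092 - 3020917)/(-781084 + (7/5 - √(6 + 4*(20 - 1*21) - 6*(20 - 1*21)/729)/10)) = -3018825/(-781084 + (7/5 - √(6 + 4*(20 - 21) - 6*(20 - 21)*1/729)/10)) = -3018825/(-781084 + (7/5 - √(6 + 4*(-1) - 6*(-1)*1/729)/10)) = -3018825/(-781084 + (7/5 - √(6 - 4 + 2/243)/10)) = -3018825/(-781084 + (7/5 - √366/135)) = -3018825/(-3905413/5 - √366/135)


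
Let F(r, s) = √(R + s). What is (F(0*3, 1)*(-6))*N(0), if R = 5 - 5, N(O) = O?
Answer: 0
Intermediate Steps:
R = 0
F(r, s) = √s (F(r, s) = √(0 + s) = √s)
(F(0*3, 1)*(-6))*N(0) = (√1*(-6))*0 = (1*(-6))*0 = -6*0 = 0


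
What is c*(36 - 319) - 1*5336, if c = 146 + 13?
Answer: -50333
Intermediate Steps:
c = 159
c*(36 - 319) - 1*5336 = 159*(36 - 319) - 1*5336 = 159*(-283) - 5336 = -44997 - 5336 = -50333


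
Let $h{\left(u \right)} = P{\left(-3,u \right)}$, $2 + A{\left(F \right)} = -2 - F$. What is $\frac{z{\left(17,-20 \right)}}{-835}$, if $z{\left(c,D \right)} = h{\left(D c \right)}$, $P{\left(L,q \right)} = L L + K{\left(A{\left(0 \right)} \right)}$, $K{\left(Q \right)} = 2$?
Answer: $- \frac{11}{835} \approx -0.013174$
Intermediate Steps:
$A{\left(F \right)} = -4 - F$ ($A{\left(F \right)} = -2 - \left(2 + F\right) = -4 - F$)
$P{\left(L,q \right)} = 2 + L^{2}$ ($P{\left(L,q \right)} = L L + 2 = L^{2} + 2 = 2 + L^{2}$)
$h{\left(u \right)} = 11$ ($h{\left(u \right)} = 2 + \left(-3\right)^{2} = 2 + 9 = 11$)
$z{\left(c,D \right)} = 11$
$\frac{z{\left(17,-20 \right)}}{-835} = \frac{11}{-835} = 11 \left(- \frac{1}{835}\right) = - \frac{11}{835}$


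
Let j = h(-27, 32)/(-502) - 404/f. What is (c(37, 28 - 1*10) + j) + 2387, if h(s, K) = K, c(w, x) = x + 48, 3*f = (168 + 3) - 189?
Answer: 1897763/753 ≈ 2520.3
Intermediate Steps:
f = -6 (f = ((168 + 3) - 189)/3 = (171 - 189)/3 = (⅓)*(-18) = -6)
c(w, x) = 48 + x
j = 50654/753 (j = 32/(-502) - 404/(-6) = 32*(-1/502) - 404*(-⅙) = -16/251 + 202/3 = 50654/753 ≈ 67.270)
(c(37, 28 - 1*10) + j) + 2387 = ((48 + (28 - 1*10)) + 50654/753) + 2387 = ((48 + (28 - 10)) + 50654/753) + 2387 = ((48 + 18) + 50654/753) + 2387 = (66 + 50654/753) + 2387 = 100352/753 + 2387 = 1897763/753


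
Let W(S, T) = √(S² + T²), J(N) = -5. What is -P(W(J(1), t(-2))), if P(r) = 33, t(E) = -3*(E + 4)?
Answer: -33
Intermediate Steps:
t(E) = -12 - 3*E (t(E) = -3*(4 + E) = -12 - 3*E)
-P(W(J(1), t(-2))) = -1*33 = -33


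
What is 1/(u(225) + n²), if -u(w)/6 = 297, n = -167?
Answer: 1/26107 ≈ 3.8304e-5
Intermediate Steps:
u(w) = -1782 (u(w) = -6*297 = -1782)
1/(u(225) + n²) = 1/(-1782 + (-167)²) = 1/(-1782 + 27889) = 1/26107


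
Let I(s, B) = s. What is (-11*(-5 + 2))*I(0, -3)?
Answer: 0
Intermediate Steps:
(-11*(-5 + 2))*I(0, -3) = -11*(-5 + 2)*0 = -11*(-3)*0 = 33*0 = 0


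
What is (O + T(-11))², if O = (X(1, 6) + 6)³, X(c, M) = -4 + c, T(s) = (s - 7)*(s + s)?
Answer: 178929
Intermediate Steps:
T(s) = 2*s*(-7 + s) (T(s) = (-7 + s)*(2*s) = 2*s*(-7 + s))
O = 27 (O = ((-4 + 1) + 6)³ = (-3 + 6)³ = 3³ = 27)
(O + T(-11))² = (27 + 2*(-11)*(-7 - 11))² = (27 + 2*(-11)*(-18))² = (27 + 396)² = 423² = 178929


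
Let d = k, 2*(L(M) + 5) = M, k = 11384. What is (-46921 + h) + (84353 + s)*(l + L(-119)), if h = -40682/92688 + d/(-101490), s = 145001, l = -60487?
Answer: -10886748990949509551/783908760 ≈ -1.3888e+10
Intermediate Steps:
L(M) = -5 + M/2
d = 11384
h = -431998031/783908760 (h = -40682/92688 + 11384/(-101490) = -40682*1/92688 + 11384*(-1/101490) = -20341/46344 - 5692/50745 = -431998031/783908760 ≈ -0.55108)
(-46921 + h) + (84353 + s)*(l + L(-119)) = (-46921 - 431998031/783908760) + (84353 + 145001)*(-60487 + (-5 + (½)*(-119))) = -36782214925991/783908760 + 229354*(-60487 + (-5 - 119/2)) = -36782214925991/783908760 + 229354*(-60487 - 129/2) = -36782214925991/783908760 + 229354*(-121103/2) = -36782214925991/783908760 - 13887728731 = -10886748990949509551/783908760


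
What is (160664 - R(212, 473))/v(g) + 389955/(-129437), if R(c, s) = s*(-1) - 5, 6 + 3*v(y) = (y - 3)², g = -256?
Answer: 36416979537/8681986775 ≈ 4.1945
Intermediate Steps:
v(y) = -2 + (-3 + y)²/3 (v(y) = -2 + (y - 3)²/3 = -2 + (-3 + y)²/3)
R(c, s) = -5 - s (R(c, s) = -s - 5 = -5 - s)
(160664 - R(212, 473))/v(g) + 389955/(-129437) = (160664 - (-5 - 1*473))/(-2 + (-3 - 256)²/3) + 389955/(-129437) = (160664 - (-5 - 473))/(-2 + (⅓)*(-259)²) + 389955*(-1/129437) = (160664 - 1*(-478))/(-2 + (⅓)*67081) - 389955/129437 = (160664 + 478)/(-2 + 67081/3) - 389955/129437 = 161142/(67075/3) - 389955/129437 = 161142*(3/67075) - 389955/129437 = 483426/67075 - 389955/129437 = 36416979537/8681986775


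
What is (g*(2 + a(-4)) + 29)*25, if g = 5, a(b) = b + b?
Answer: -25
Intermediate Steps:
a(b) = 2*b
(g*(2 + a(-4)) + 29)*25 = (5*(2 + 2*(-4)) + 29)*25 = (5*(2 - 8) + 29)*25 = (5*(-6) + 29)*25 = (-30 + 29)*25 = -1*25 = -25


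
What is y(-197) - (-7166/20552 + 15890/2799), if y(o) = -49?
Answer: -1562620499/28762524 ≈ -54.328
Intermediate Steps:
y(-197) - (-7166/20552 + 15890/2799) = -49 - (-7166/20552 + 15890/2799) = -49 - (-7166*1/20552 + 15890*(1/2799)) = -49 - (-3583/10276 + 15890/2799) = -49 - 1*153256823/28762524 = -49 - 153256823/28762524 = -1562620499/28762524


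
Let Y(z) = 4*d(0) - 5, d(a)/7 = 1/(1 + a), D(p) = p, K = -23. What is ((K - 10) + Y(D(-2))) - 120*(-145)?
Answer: 17390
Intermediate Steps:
d(a) = 7/(1 + a)
Y(z) = 23 (Y(z) = 4*(7/(1 + 0)) - 5 = 4*(7/1) - 5 = 4*(7*1) - 5 = 4*7 - 5 = 28 - 5 = 23)
((K - 10) + Y(D(-2))) - 120*(-145) = ((-23 - 10) + 23) - 120*(-145) = (-33 + 23) + 17400 = -10 + 17400 = 17390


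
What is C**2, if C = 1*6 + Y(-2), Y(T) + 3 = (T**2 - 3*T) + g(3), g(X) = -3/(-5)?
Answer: 4624/25 ≈ 184.96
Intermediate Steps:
g(X) = 3/5 (g(X) = -3*(-1/5) = 3/5)
Y(T) = -12/5 + T**2 - 3*T (Y(T) = -3 + ((T**2 - 3*T) + 3/5) = -3 + (3/5 + T**2 - 3*T) = -12/5 + T**2 - 3*T)
C = 68/5 (C = 1*6 + (-12/5 + (-2)**2 - 3*(-2)) = 6 + (-12/5 + 4 + 6) = 6 + 38/5 = 68/5 ≈ 13.600)
C**2 = (68/5)**2 = 4624/25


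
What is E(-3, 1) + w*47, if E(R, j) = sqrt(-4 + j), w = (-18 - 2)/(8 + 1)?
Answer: -940/9 + I*sqrt(3) ≈ -104.44 + 1.732*I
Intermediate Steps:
w = -20/9 ≈ -2.2222
E(-3, 1) + w*47 = sqrt(-4 + 1) - 20/9*47 = sqrt(-3) - 940/9 = I*sqrt(3) - 940/9 = -940/9 + I*sqrt(3)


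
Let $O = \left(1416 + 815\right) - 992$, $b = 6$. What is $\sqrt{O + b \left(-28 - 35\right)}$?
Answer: $\sqrt{861} \approx 29.343$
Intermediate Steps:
$O = 1239$ ($O = 2231 - 992 = 1239$)
$\sqrt{O + b \left(-28 - 35\right)} = \sqrt{1239 + 6 \left(-28 - 35\right)} = \sqrt{1239 + 6 \left(-63\right)} = \sqrt{1239 - 378} = \sqrt{861}$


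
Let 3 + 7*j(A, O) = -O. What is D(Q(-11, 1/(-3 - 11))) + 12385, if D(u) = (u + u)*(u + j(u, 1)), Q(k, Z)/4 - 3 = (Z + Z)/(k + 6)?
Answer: 15514217/1225 ≈ 12665.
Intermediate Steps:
j(A, O) = -3/7 - O/7 (j(A, O) = -3/7 + (-O)/7 = -3/7 - O/7)
Q(k, Z) = 12 + 8*Z/(6 + k) (Q(k, Z) = 12 + 4*((Z + Z)/(k + 6)) = 12 + 4*((2*Z)/(6 + k)) = 12 + 4*(2*Z/(6 + k)) = 12 + 8*Z/(6 + k))
D(u) = 2*u*(-4/7 + u) (D(u) = (u + u)*(u + (-3/7 - ⅐*1)) = (2*u)*(u + (-3/7 - ⅐)) = (2*u)*(u - 4/7) = (2*u)*(-4/7 + u) = 2*u*(-4/7 + u))
D(Q(-11, 1/(-3 - 11))) + 12385 = 2*(4*(18 + 2/(-3 - 11) + 3*(-11))/(6 - 11))*(-4 + 7*(4*(18 + 2/(-3 - 11) + 3*(-11))/(6 - 11)))/7 + 12385 = 2*(4*(18 + 2/(-14) - 33)/(-5))*(-4 + 7*(4*(18 + 2/(-14) - 33)/(-5)))/7 + 12385 = 2*(4*(-⅕)*(18 + 2*(-1/14) - 33))*(-4 + 7*(4*(-⅕)*(18 + 2*(-1/14) - 33)))/7 + 12385 = 2*(4*(-⅕)*(18 - ⅐ - 33))*(-4 + 7*(4*(-⅕)*(18 - ⅐ - 33)))/7 + 12385 = 2*(4*(-⅕)*(-106/7))*(-4 + 7*(4*(-⅕)*(-106/7)))/7 + 12385 = (2/7)*(424/35)*(-4 + 7*(424/35)) + 12385 = (2/7)*(424/35)*(-4 + 424/5) + 12385 = (2/7)*(424/35)*(404/5) + 12385 = 342592/1225 + 12385 = 15514217/1225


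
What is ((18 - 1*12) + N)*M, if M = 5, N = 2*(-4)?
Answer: -10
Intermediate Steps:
N = -8
((18 - 1*12) + N)*M = ((18 - 1*12) - 8)*5 = ((18 - 12) - 8)*5 = (6 - 8)*5 = -2*5 = -10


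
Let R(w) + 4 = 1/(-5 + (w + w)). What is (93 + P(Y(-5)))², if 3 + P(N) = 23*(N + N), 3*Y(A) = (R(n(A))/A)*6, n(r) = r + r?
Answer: 421973764/15625 ≈ 27006.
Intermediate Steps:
n(r) = 2*r
R(w) = -4 + 1/(-5 + 2*w) (R(w) = -4 + 1/(-5 + (w + w)) = -4 + 1/(-5 + 2*w))
Y(A) = 2*(21 - 16*A)/(A*(-5 + 4*A)) (Y(A) = ((((21 - 16*A)/(-5 + 2*(2*A)))/A)*6)/3 = ((((21 - 16*A)/(-5 + 4*A))/A)*6)/3 = (((21 - 16*A)/(A*(-5 + 4*A)))*6)/3 = (6*(21 - 16*A)/(A*(-5 + 4*A)))/3 = 2*(21 - 16*A)/(A*(-5 + 4*A)))
P(N) = -3 + 46*N (P(N) = -3 + 23*(N + N) = -3 + 23*(2*N) = -3 + 46*N)
(93 + P(Y(-5)))² = (93 + (-3 + 46*(2*(21 - 16*(-5))/(-5*(-5 + 4*(-5))))))² = (93 + (-3 + 46*(2*(-⅕)*(21 + 80)/(-5 - 20))))² = (93 + (-3 + 46*(2*(-⅕)*101/(-25))))² = (93 + (-3 + 46*(2*(-⅕)*(-1/25)*101)))² = (93 + (-3 + 46*(202/125)))² = (93 + (-3 + 9292/125))² = (93 + 8917/125)² = (20542/125)² = 421973764/15625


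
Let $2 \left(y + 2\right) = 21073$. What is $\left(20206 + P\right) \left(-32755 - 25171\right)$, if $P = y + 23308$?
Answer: $-3130813411$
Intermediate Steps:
$y = \frac{21069}{2}$ ($y = -2 + \frac{1}{2} \cdot 21073 = -2 + \frac{21073}{2} = \frac{21069}{2} \approx 10535.0$)
$P = \frac{67685}{2}$ ($P = \frac{21069}{2} + 23308 = \frac{67685}{2} \approx 33843.0$)
$\left(20206 + P\right) \left(-32755 - 25171\right) = \left(20206 + \frac{67685}{2}\right) \left(-32755 - 25171\right) = \frac{108097}{2} \left(-57926\right) = -3130813411$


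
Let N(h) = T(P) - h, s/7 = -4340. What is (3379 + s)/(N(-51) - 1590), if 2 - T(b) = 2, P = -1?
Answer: 27001/1539 ≈ 17.544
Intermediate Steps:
s = -30380 (s = 7*(-4340) = -30380)
T(b) = 0 (T(b) = 2 - 1*2 = 2 - 2 = 0)
N(h) = -h (N(h) = 0 - h = -h)
(3379 + s)/(N(-51) - 1590) = (3379 - 30380)/(-1*(-51) - 1590) = -27001/(51 - 1590) = -27001/(-1539) = -27001*(-1/1539) = 27001/1539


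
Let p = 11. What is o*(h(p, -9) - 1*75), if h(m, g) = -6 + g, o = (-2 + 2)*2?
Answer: 0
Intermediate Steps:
o = 0 (o = 0*2 = 0)
o*(h(p, -9) - 1*75) = 0*((-6 - 9) - 1*75) = 0*(-15 - 75) = 0*(-90) = 0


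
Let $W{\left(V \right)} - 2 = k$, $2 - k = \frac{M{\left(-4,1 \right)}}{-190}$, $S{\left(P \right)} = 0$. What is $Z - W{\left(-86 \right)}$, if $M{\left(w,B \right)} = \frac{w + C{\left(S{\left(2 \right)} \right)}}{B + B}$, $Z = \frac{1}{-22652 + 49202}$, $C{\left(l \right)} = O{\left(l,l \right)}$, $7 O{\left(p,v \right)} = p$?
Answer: $- \frac{2012471}{504450} \approx -3.9894$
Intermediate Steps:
$O{\left(p,v \right)} = \frac{p}{7}$
$C{\left(l \right)} = \frac{l}{7}$
$Z = \frac{1}{26550} \approx 3.7665 \cdot 10^{-5}$
$M{\left(w,B \right)} = \frac{w}{2 B}$ ($M{\left(w,B \right)} = \frac{w + \frac{1}{7} \cdot 0}{B + B} = \frac{w + 0}{2 B} = w \frac{1}{2 B} = \frac{w}{2 B}$)
$k = \frac{189}{95}$ ($k = 2 - \frac{\frac{1}{2} \left(-4\right) 1^{-1}}{-190} = 2 - \frac{1}{2} \left(-4\right) 1 \left(- \frac{1}{190}\right) = 2 - \left(-2\right) \left(- \frac{1}{190}\right) = 2 - \frac{1}{95} = \frac{189}{95} \approx 1.9895$)
$W{\left(V \right)} = \frac{379}{95}$ ($W{\left(V \right)} = 2 + \frac{189}{95} = \frac{379}{95}$)
$Z - W{\left(-86 \right)} = \frac{1}{26550} - \frac{379}{95} = - \frac{2012471}{504450}$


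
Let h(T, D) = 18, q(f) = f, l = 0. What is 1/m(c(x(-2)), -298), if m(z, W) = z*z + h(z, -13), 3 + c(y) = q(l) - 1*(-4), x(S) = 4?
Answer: 1/19 ≈ 0.052632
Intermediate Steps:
c(y) = 1 (c(y) = -3 + (0 - 1*(-4)) = -3 + (0 + 4) = -3 + 4 = 1)
m(z, W) = 18 + z² (m(z, W) = z*z + 18 = z² + 18 = 18 + z²)
1/m(c(x(-2)), -298) = 1/(18 + 1²) = 1/(18 + 1) = 1/19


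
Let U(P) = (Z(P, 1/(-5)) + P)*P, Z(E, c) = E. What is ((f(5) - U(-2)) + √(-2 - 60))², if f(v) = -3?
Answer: (11 - I*√62)² ≈ 59.0 - 173.23*I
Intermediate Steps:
U(P) = 2*P² (U(P) = (P + P)*P = (2*P)*P = 2*P²)
((f(5) - U(-2)) + √(-2 - 60))² = ((-3 - 2*(-2)²) + √(-2 - 60))² = ((-3 - 2*4) + √(-62))² = ((-3 - 1*8) + I*√62)² = ((-3 - 8) + I*√62)² = (-11 + I*√62)²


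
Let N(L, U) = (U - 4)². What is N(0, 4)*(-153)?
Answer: 0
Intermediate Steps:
N(L, U) = (-4 + U)²
N(0, 4)*(-153) = (-4 + 4)²*(-153) = 0²*(-153) = 0*(-153) = 0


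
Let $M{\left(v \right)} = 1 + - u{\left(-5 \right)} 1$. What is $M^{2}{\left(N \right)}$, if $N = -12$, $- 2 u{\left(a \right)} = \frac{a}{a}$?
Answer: $\frac{9}{4} \approx 2.25$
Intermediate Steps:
$u{\left(a \right)} = - \frac{1}{2}$ ($u{\left(a \right)} = - \frac{a \frac{1}{a}}{2} = \left(- \frac{1}{2}\right) 1 = - \frac{1}{2}$)
$M{\left(v \right)} = \frac{3}{2}$ ($M{\left(v \right)} = 1 + \left(-1\right) \left(- \frac{1}{2}\right) 1 = 1 + \frac{1}{2} \cdot 1 = 1 + \frac{1}{2} = \frac{3}{2}$)
$M^{2}{\left(N \right)} = \left(\frac{3}{2}\right)^{2} = \frac{9}{4}$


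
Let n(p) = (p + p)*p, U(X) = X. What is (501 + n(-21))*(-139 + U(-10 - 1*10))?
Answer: -219897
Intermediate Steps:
n(p) = 2*p**2 (n(p) = (2*p)*p = 2*p**2)
(501 + n(-21))*(-139 + U(-10 - 1*10)) = (501 + 2*(-21)**2)*(-139 + (-10 - 1*10)) = (501 + 2*441)*(-139 + (-10 - 10)) = (501 + 882)*(-139 - 20) = 1383*(-159) = -219897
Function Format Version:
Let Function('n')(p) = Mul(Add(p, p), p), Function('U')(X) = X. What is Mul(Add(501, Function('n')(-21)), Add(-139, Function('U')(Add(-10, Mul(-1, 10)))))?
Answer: -219897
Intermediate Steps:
Function('n')(p) = Mul(2, Pow(p, 2)) (Function('n')(p) = Mul(Mul(2, p), p) = Mul(2, Pow(p, 2)))
Mul(Add(501, Function('n')(-21)), Add(-139, Function('U')(Add(-10, Mul(-1, 10))))) = Mul(Add(501, Mul(2, Pow(-21, 2))), Add(-139, Add(-10, Mul(-1, 10)))) = Mul(Add(501, Mul(2, 441)), Add(-139, Add(-10, -10))) = Mul(Add(501, 882), Add(-139, -20)) = Mul(1383, -159) = -219897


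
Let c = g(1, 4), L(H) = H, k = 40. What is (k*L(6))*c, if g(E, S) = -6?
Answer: -1440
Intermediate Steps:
c = -6
(k*L(6))*c = (40*6)*(-6) = 240*(-6) = -1440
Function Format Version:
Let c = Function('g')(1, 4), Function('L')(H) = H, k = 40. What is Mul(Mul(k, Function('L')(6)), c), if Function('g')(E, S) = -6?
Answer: -1440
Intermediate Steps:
c = -6
Mul(Mul(k, Function('L')(6)), c) = Mul(Mul(40, 6), -6) = Mul(240, -6) = -1440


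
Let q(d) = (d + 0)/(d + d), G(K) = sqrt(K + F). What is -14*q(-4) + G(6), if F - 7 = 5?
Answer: -7 + 3*sqrt(2) ≈ -2.7574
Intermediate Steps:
F = 12 (F = 7 + 5 = 12)
G(K) = sqrt(12 + K) (G(K) = sqrt(K + 12) = sqrt(12 + K))
q(d) = 1/2 (q(d) = d/((2*d)) = d*(1/(2*d)) = 1/2)
-14*q(-4) + G(6) = -14*1/2 + sqrt(12 + 6) = -7 + sqrt(18) = -7 + 3*sqrt(2)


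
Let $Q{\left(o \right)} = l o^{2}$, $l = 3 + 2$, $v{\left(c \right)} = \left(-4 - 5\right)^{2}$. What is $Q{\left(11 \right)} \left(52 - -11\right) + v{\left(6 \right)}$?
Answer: $38196$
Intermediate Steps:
$v{\left(c \right)} = 81$ ($v{\left(c \right)} = \left(-9\right)^{2} = 81$)
$l = 5$
$Q{\left(o \right)} = 5 o^{2}$
$Q{\left(11 \right)} \left(52 - -11\right) + v{\left(6 \right)} = 5 \cdot 11^{2} \left(52 - -11\right) + 81 = 5 \cdot 121 \left(52 + 11\right) + 81 = 605 \cdot 63 + 81 = 38115 + 81 = 38196$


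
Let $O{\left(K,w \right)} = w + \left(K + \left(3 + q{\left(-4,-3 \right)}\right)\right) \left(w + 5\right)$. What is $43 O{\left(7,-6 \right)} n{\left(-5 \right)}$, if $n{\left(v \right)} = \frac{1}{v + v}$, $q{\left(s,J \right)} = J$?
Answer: $\frac{559}{10} \approx 55.9$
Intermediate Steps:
$n{\left(v \right)} = \frac{1}{2 v}$
$O{\left(K,w \right)} = w + K \left(5 + w\right)$ ($O{\left(K,w \right)} = w + \left(K + \left(3 - 3\right)\right) \left(w + 5\right) = w + \left(K + 0\right) \left(5 + w\right) = w + K \left(5 + w\right)$)
$43 O{\left(7,-6 \right)} n{\left(-5 \right)} = 43 \left(-6 + 5 \cdot 7 + 7 \left(-6\right)\right) \frac{1}{2 \left(-5\right)} = 43 \left(-6 + 35 - 42\right) \frac{1}{2} \left(- \frac{1}{5}\right) = 43 \left(-13\right) \left(- \frac{1}{10}\right) = \left(-559\right) \left(- \frac{1}{10}\right) = \frac{559}{10}$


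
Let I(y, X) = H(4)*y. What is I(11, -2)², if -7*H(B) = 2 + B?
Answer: 4356/49 ≈ 88.898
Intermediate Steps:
H(B) = -2/7 - B/7 (H(B) = -(2 + B)/7 = -2/7 - B/7)
I(y, X) = -6*y/7 (I(y, X) = (-2/7 - ⅐*4)*y = (-2/7 - 4/7)*y = -6*y/7)
I(11, -2)² = (-6/7*11)² = (-66/7)² = 4356/49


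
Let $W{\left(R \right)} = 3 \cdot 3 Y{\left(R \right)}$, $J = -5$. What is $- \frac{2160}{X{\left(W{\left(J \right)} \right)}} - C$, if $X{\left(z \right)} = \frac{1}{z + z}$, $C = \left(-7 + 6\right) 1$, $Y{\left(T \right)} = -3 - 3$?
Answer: $233281$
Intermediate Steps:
$Y{\left(T \right)} = -6$ ($Y{\left(T \right)} = -3 - 3 = -6$)
$W{\left(R \right)} = -54$ ($W{\left(R \right)} = 3 \cdot 3 \left(-6\right) = 9 \left(-6\right) = -54$)
$C = -1$ ($C = \left(-1\right) 1 = -1$)
$X{\left(z \right)} = \frac{1}{2 z}$
$- \frac{2160}{X{\left(W{\left(J \right)} \right)}} - C = - \frac{2160}{\frac{1}{2} \frac{1}{-54}} - -1 = - \frac{2160}{\frac{1}{2} \left(- \frac{1}{54}\right)} + 1 = - \frac{2160}{- \frac{1}{108}} + 1 = \left(-2160\right) \left(-108\right) + 1 = 233280 + 1 = 233281$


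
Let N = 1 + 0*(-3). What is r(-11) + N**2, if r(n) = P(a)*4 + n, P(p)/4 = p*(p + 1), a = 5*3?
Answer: 3830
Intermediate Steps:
a = 15
N = 1 (N = 1 + 0 = 1)
P(p) = 4*p*(1 + p) (P(p) = 4*(p*(p + 1)) = 4*(p*(1 + p)) = 4*p*(1 + p))
r(n) = 3840 + n (r(n) = (4*15*(1 + 15))*4 + n = (4*15*16)*4 + n = 960*4 + n = 3840 + n)
r(-11) + N**2 = (3840 - 11) + 1**2 = 3829 + 1 = 3830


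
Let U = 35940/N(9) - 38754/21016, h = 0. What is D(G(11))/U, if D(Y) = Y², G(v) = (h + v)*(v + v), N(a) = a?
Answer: 1846171536/125827709 ≈ 14.672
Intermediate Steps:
G(v) = 2*v² (G(v) = (0 + v)*(v + v) = v*(2*v) = 2*v²)
U = 125827709/31524 (U = 35940/9 - 38754/21016 = 35940*(⅑) - 38754*1/21016 = 11980/3 - 19377/10508 = 125827709/31524 ≈ 3991.5)
D(G(11))/U = (2*11²)²/(125827709/31524) = (2*121)²*(31524/125827709) = 242²*(31524/125827709) = 58564*(31524/125827709) = 1846171536/125827709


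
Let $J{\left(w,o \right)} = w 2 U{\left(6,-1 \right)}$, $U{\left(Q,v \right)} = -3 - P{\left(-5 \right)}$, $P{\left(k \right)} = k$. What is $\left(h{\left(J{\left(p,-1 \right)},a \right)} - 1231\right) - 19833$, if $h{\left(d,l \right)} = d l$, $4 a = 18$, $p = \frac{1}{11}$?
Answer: $- \frac{231686}{11} \approx -21062.0$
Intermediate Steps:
$p = \frac{1}{11} \approx 0.090909$
$a = \frac{9}{2}$ ($a = \frac{1}{4} \cdot 18 = \frac{9}{2} \approx 4.5$)
$U{\left(Q,v \right)} = 2$ ($U{\left(Q,v \right)} = -3 - -5 = -3 + 5 = 2$)
$J{\left(w,o \right)} = 4 w$ ($J{\left(w,o \right)} = w 2 \cdot 2 = 2 w 2 = 4 w$)
$\left(h{\left(J{\left(p,-1 \right)},a \right)} - 1231\right) - 19833 = \left(4 \cdot \frac{1}{11} \cdot \frac{9}{2} - 1231\right) - 19833 = \left(\frac{4}{11} \cdot \frac{9}{2} - 1231\right) - 19833 = \left(\frac{18}{11} - 1231\right) - 19833 = - \frac{13523}{11} - 19833 = - \frac{231686}{11}$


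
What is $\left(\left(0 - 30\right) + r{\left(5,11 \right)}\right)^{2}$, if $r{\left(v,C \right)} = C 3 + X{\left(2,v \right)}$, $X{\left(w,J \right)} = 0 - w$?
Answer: $1$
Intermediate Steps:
$X{\left(w,J \right)} = - w$
$r{\left(v,C \right)} = -2 + 3 C$ ($r{\left(v,C \right)} = C 3 - 2 = 3 C - 2 = -2 + 3 C$)
$\left(\left(0 - 30\right) + r{\left(5,11 \right)}\right)^{2} = \left(\left(0 - 30\right) + \left(-2 + 3 \cdot 11\right)\right)^{2} = \left(\left(0 - 30\right) + \left(-2 + 33\right)\right)^{2} = \left(-30 + 31\right)^{2} = 1^{2} = 1$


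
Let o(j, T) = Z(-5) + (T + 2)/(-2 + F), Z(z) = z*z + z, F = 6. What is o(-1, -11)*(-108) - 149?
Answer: -2066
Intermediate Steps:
Z(z) = z + z² (Z(z) = z² + z = z + z²)
o(j, T) = 41/2 + T/4 (o(j, T) = -5*(1 - 5) + (T + 2)/(-2 + 6) = -5*(-4) + (2 + T)/4 = 20 + (2 + T)*(¼) = 20 + (½ + T/4) = 41/2 + T/4)
o(-1, -11)*(-108) - 149 = (41/2 + (¼)*(-11))*(-108) - 149 = (41/2 - 11/4)*(-108) - 149 = (71/4)*(-108) - 149 = -1917 - 149 = -2066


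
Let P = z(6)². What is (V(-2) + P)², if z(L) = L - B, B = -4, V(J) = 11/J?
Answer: 35721/4 ≈ 8930.3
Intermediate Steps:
z(L) = 4 + L (z(L) = L - 1*(-4) = L + 4 = 4 + L)
P = 100 (P = (4 + 6)² = 10² = 100)
(V(-2) + P)² = (11/(-2) + 100)² = (11*(-½) + 100)² = (-11/2 + 100)² = (189/2)² = 35721/4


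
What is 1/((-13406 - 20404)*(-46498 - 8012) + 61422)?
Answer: 1/1843044522 ≈ 5.4258e-10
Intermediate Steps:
1/((-13406 - 20404)*(-46498 - 8012) + 61422) = 1/(-33810*(-54510) + 61422) = 1/(1842983100 + 61422) = 1/1843044522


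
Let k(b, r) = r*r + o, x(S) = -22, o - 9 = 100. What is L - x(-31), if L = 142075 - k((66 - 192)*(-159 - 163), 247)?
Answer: 80979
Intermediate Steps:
o = 109 (o = 9 + 100 = 109)
k(b, r) = 109 + r² (k(b, r) = r*r + 109 = r² + 109 = 109 + r²)
L = 80957 (L = 142075 - (109 + 247²) = 142075 - (109 + 61009) = 142075 - 1*61118 = 142075 - 61118 = 80957)
L - x(-31) = 80957 - 1*(-22) = 80957 + 22 = 80979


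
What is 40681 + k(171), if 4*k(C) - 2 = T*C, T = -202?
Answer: 32046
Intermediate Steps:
k(C) = ½ - 101*C/2 (k(C) = ½ + (-202*C)/4 = ½ - 101*C/2)
40681 + k(171) = 40681 + (½ - 101/2*171) = 40681 + (½ - 17271/2) = 40681 - 8635 = 32046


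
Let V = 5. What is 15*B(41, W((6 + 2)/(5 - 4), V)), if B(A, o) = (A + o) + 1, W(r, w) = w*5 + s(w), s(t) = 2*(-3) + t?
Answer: 990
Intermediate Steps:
s(t) = -6 + t
W(r, w) = -6 + 6*w (W(r, w) = w*5 + (-6 + w) = 5*w + (-6 + w) = -6 + 6*w)
B(A, o) = 1 + A + o
15*B(41, W((6 + 2)/(5 - 4), V)) = 15*(1 + 41 + (-6 + 6*5)) = 15*(1 + 41 + (-6 + 30)) = 15*(1 + 41 + 24) = 15*66 = 990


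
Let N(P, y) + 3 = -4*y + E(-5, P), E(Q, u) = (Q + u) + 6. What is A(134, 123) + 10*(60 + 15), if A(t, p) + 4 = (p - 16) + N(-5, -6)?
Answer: 870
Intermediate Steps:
E(Q, u) = 6 + Q + u
N(P, y) = -2 + P - 4*y (N(P, y) = -3 + (-4*y + (6 - 5 + P)) = -3 + (-4*y + (1 + P)) = -3 + (1 + P - 4*y) = -2 + P - 4*y)
A(t, p) = -3 + p (A(t, p) = -4 + ((p - 16) + (-2 - 5 - 4*(-6))) = -4 + ((-16 + p) + (-2 - 5 + 24)) = -4 + ((-16 + p) + 17) = -4 + (1 + p) = -3 + p)
A(134, 123) + 10*(60 + 15) = (-3 + 123) + 10*(60 + 15) = 120 + 10*75 = 120 + 750 = 870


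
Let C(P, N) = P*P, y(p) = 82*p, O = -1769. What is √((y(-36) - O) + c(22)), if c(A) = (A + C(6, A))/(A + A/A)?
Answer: I*√624473/23 ≈ 34.358*I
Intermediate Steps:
C(P, N) = P²
c(A) = (36 + A)/(1 + A) (c(A) = (A + 6²)/(A + A/A) = (A + 36)/(A + 1) = (36 + A)/(1 + A))
√((y(-36) - O) + c(22)) = √((82*(-36) - 1*(-1769)) + (36 + 22)/(1 + 22)) = √((-2952 + 1769) + 58/23) = √(-1183 + (1/23)*58) = √(-1183 + 58/23) = √(-27151/23) = I*√624473/23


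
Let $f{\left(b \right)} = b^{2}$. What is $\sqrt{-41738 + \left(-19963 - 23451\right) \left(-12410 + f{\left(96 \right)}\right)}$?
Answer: $\sqrt{138622578} \approx 11774.0$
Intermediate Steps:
$\sqrt{-41738 + \left(-19963 - 23451\right) \left(-12410 + f{\left(96 \right)}\right)} = \sqrt{-41738 + \left(-19963 - 23451\right) \left(-12410 + 96^{2}\right)} = \sqrt{-41738 - 43414 \left(-12410 + 9216\right)} = \sqrt{-41738 - -138664316} = \sqrt{-41738 + 138664316} = \sqrt{138622578}$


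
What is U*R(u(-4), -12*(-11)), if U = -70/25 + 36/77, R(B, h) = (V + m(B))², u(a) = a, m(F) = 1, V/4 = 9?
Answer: -1229362/385 ≈ -3193.1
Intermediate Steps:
V = 36 (V = 4*9 = 36)
R(B, h) = 1369 (R(B, h) = (36 + 1)² = 37² = 1369)
U = -898/385 (U = -70*1/25 + 36*(1/77) = -14/5 + 36/77 = -898/385 ≈ -2.3325)
U*R(u(-4), -12*(-11)) = -898/385*1369 = -1229362/385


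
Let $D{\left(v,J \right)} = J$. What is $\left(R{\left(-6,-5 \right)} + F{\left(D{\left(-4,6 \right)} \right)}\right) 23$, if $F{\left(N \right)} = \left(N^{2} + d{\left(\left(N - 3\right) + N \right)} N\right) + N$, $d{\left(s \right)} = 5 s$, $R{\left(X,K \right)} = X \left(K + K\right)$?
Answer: $8556$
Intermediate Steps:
$R{\left(X,K \right)} = 2 K X$ ($R{\left(X,K \right)} = X 2 K = 2 K X$)
$F{\left(N \right)} = N + N^{2} + N \left(-15 + 10 N\right)$ ($F{\left(N \right)} = \left(N^{2} + 5 \left(\left(N - 3\right) + N\right) N\right) + N = \left(N^{2} + 5 \left(\left(-3 + N\right) + N\right) N\right) + N = \left(N^{2} + 5 \left(-3 + 2 N\right) N\right) + N = \left(N^{2} + \left(-15 + 10 N\right) N\right) + N = \left(N^{2} + N \left(-15 + 10 N\right)\right) + N = N + N^{2} + N \left(-15 + 10 N\right)$)
$\left(R{\left(-6,-5 \right)} + F{\left(D{\left(-4,6 \right)} \right)}\right) 23 = \left(2 \left(-5\right) \left(-6\right) + 6 \left(-14 + 11 \cdot 6\right)\right) 23 = \left(60 + 6 \left(-14 + 66\right)\right) 23 = \left(60 + 6 \cdot 52\right) 23 = \left(60 + 312\right) 23 = 372 \cdot 23 = 8556$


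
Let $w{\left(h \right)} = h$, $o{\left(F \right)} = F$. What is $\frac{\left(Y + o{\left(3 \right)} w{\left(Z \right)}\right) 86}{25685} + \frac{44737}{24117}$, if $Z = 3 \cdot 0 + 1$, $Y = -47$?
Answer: $\frac{96164647}{56313195} \approx 1.7077$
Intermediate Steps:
$Z = 1$ ($Z = 0 + 1 = 1$)
$\frac{\left(Y + o{\left(3 \right)} w{\left(Z \right)}\right) 86}{25685} + \frac{44737}{24117} = \frac{\left(-47 + 3 \cdot 1\right) 86}{25685} + \frac{44737}{24117} = \left(-47 + 3\right) 86 \cdot \frac{1}{25685} + 44737 \cdot \frac{1}{24117} = \left(-44\right) 86 \cdot \frac{1}{25685} + \frac{44737}{24117} = \left(-3784\right) \frac{1}{25685} + \frac{44737}{24117} = - \frac{344}{2335} + \frac{44737}{24117} = \frac{96164647}{56313195}$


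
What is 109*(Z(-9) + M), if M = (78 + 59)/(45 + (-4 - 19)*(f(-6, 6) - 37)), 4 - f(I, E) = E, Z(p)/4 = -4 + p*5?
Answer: -20109955/942 ≈ -21348.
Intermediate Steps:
Z(p) = -16 + 20*p (Z(p) = 4*(-4 + p*5) = 4*(-4 + 5*p) = -16 + 20*p)
f(I, E) = 4 - E
M = 137/942 (M = (78 + 59)/(45 + (-4 - 19)*((4 - 1*6) - 37)) = 137/(45 - 23*((4 - 6) - 37)) = 137/(45 - 23*(-2 - 37)) = 137/(45 - 23*(-39)) = 137/(45 + 897) = 137/942 ≈ 0.14544)
109*(Z(-9) + M) = 109*((-16 + 20*(-9)) + 137/942) = 109*((-16 - 180) + 137/942) = 109*(-196 + 137/942) = 109*(-184495/942) = -20109955/942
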